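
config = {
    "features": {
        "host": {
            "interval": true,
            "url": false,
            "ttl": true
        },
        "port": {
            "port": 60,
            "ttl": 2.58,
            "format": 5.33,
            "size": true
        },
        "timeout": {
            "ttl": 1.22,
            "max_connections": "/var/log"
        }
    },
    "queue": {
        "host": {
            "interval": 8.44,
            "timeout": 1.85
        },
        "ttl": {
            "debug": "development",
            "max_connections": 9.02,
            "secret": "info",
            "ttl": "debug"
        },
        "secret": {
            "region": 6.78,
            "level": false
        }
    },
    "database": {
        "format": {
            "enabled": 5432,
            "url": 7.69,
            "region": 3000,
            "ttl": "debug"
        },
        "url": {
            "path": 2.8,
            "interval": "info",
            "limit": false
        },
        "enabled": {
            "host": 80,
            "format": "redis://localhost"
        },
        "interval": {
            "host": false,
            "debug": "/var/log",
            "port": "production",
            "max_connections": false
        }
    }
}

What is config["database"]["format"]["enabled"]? 5432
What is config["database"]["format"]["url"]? 7.69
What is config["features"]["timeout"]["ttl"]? 1.22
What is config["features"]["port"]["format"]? 5.33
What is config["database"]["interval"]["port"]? "production"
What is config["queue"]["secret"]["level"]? False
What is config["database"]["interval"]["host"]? False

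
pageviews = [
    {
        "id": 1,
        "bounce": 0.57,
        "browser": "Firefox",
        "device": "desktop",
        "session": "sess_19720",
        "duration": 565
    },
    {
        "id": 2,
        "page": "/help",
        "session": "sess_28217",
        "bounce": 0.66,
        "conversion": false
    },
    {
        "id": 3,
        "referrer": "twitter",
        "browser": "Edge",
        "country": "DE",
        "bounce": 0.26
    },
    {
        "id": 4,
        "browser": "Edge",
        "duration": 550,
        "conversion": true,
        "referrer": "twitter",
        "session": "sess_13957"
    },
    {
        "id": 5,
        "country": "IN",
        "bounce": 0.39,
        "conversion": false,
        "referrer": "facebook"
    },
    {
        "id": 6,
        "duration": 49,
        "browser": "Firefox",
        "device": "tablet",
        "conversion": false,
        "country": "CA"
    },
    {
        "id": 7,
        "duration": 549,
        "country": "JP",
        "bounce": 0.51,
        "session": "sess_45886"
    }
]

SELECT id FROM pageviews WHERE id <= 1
[1]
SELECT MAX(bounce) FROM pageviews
0.66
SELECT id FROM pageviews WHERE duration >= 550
[1, 4]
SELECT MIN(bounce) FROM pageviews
0.26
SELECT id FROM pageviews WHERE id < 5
[1, 2, 3, 4]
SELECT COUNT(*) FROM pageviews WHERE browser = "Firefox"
2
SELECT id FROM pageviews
[1, 2, 3, 4, 5, 6, 7]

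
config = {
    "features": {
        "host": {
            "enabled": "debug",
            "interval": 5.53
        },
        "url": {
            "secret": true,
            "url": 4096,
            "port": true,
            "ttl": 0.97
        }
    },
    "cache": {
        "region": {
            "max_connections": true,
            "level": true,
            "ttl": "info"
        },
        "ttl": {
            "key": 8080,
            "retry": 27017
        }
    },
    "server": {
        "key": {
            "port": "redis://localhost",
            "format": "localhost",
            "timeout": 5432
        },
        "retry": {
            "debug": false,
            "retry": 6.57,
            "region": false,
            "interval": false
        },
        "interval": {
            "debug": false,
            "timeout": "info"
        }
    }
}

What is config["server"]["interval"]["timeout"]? "info"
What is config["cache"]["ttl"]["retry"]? 27017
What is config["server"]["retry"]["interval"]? False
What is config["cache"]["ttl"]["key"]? 8080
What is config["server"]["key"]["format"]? "localhost"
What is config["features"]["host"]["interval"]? 5.53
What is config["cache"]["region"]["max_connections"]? True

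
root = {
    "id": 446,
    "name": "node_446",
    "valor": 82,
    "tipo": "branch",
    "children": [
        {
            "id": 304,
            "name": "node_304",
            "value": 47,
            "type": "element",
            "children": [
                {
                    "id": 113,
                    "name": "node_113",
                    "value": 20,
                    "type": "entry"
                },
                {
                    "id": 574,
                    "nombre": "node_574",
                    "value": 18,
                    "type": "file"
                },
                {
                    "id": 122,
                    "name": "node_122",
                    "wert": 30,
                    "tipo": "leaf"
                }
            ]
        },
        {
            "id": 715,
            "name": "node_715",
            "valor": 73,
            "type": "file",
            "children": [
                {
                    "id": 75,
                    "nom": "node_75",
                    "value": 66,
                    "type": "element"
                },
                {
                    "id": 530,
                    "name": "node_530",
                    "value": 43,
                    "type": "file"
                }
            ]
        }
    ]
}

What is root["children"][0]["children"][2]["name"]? "node_122"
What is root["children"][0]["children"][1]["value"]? 18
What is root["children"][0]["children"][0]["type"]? "entry"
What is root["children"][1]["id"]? 715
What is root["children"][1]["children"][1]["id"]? 530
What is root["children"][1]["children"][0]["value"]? 66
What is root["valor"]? 82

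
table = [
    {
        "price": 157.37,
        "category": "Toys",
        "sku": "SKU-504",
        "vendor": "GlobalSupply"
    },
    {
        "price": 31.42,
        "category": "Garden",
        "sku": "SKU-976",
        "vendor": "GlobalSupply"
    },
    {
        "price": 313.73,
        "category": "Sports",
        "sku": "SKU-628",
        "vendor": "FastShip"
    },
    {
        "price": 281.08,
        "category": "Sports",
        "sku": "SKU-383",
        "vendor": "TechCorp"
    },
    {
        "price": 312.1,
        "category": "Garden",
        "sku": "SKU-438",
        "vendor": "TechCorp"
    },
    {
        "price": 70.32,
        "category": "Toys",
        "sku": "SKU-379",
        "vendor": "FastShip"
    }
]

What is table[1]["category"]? "Garden"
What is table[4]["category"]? "Garden"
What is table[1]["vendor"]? "GlobalSupply"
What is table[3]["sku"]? "SKU-383"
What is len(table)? 6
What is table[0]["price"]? 157.37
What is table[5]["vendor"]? "FastShip"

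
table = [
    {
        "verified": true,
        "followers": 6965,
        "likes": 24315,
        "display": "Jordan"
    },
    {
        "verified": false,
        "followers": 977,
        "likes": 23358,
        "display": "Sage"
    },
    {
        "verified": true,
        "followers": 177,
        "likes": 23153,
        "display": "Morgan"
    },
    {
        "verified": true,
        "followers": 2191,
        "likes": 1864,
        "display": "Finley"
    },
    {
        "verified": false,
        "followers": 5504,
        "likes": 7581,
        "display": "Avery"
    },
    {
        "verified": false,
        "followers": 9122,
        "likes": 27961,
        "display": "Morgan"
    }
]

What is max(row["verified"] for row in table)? True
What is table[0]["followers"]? 6965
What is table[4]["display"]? "Avery"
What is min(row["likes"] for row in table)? 1864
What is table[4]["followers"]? 5504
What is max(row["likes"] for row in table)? 27961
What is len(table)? 6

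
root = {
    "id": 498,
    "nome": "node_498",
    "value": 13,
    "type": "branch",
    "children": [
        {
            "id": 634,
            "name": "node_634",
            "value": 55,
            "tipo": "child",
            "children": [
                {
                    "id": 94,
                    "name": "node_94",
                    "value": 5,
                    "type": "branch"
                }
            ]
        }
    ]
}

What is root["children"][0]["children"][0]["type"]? "branch"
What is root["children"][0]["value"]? 55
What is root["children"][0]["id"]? 634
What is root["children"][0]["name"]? "node_634"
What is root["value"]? 13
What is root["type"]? "branch"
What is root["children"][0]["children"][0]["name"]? "node_94"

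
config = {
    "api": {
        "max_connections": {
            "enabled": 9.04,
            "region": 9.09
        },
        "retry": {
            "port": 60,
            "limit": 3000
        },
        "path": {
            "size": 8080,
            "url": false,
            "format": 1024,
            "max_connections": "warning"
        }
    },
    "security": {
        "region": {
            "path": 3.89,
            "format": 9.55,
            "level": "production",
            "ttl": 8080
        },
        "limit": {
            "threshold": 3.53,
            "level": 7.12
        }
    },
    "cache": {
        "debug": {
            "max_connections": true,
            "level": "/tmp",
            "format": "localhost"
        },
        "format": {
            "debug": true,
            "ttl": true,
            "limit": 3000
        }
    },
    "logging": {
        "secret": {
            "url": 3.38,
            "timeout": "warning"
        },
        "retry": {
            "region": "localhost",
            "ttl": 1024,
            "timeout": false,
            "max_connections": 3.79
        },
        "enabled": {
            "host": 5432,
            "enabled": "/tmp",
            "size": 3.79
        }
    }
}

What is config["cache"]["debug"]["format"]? "localhost"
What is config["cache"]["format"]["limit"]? 3000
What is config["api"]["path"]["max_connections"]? "warning"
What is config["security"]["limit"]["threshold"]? 3.53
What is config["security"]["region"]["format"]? 9.55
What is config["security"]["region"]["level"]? "production"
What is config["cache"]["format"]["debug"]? True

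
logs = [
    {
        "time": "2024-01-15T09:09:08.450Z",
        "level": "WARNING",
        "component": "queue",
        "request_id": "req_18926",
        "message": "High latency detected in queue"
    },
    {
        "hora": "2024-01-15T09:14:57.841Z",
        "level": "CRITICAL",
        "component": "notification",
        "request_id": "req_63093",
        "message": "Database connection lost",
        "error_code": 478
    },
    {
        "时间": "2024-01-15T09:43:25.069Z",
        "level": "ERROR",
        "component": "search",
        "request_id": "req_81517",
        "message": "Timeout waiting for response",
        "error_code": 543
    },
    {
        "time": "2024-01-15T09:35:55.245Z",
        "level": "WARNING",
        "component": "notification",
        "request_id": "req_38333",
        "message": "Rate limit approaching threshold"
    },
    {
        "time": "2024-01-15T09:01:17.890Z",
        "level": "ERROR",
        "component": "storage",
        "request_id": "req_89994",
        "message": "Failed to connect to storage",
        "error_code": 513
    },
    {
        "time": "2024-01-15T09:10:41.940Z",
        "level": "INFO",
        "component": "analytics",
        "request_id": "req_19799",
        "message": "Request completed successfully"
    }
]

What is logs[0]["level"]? "WARNING"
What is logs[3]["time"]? "2024-01-15T09:35:55.245Z"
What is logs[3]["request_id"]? "req_38333"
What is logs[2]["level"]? "ERROR"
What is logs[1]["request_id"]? "req_63093"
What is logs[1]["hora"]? "2024-01-15T09:14:57.841Z"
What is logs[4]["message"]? "Failed to connect to storage"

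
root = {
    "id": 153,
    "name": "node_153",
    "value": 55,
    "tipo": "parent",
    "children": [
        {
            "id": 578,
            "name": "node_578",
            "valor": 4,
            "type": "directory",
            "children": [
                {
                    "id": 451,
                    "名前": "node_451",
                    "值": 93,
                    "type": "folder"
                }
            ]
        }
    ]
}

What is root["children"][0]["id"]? 578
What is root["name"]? "node_153"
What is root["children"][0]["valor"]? 4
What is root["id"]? 153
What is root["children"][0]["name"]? "node_578"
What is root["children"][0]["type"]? "directory"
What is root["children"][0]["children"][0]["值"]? 93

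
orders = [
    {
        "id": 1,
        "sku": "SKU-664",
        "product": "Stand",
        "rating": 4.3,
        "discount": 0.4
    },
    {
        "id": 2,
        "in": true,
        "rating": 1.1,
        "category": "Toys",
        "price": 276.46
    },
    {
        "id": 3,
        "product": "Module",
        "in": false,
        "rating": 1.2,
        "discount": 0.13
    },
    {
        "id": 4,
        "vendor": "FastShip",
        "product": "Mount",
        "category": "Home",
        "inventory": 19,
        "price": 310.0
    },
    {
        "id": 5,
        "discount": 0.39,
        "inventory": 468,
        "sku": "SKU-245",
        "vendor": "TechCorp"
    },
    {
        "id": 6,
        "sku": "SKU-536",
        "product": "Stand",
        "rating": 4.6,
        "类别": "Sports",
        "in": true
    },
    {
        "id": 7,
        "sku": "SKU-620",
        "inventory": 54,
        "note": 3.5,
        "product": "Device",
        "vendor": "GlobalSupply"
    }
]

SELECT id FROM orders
[1, 2, 3, 4, 5, 6, 7]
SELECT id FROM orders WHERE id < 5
[1, 2, 3, 4]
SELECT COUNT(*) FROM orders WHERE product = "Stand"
2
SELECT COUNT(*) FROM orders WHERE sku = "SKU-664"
1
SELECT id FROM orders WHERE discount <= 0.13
[3]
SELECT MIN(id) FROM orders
1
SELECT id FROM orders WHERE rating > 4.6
[]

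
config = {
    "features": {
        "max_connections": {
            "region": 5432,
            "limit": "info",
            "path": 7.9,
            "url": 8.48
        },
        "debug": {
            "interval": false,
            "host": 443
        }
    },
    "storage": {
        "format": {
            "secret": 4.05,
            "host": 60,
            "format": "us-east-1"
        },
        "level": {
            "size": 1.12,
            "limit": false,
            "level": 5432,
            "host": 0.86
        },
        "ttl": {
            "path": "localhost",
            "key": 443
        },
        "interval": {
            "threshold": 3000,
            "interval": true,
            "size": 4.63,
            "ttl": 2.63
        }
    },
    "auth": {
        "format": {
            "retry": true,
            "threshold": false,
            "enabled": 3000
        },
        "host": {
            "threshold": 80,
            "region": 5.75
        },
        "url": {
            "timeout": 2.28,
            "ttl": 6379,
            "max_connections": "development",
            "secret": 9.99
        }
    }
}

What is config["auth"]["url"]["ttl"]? 6379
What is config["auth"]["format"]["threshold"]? False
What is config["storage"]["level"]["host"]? 0.86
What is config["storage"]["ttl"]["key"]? 443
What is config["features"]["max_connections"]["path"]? 7.9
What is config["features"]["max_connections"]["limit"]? "info"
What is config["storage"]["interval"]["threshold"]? 3000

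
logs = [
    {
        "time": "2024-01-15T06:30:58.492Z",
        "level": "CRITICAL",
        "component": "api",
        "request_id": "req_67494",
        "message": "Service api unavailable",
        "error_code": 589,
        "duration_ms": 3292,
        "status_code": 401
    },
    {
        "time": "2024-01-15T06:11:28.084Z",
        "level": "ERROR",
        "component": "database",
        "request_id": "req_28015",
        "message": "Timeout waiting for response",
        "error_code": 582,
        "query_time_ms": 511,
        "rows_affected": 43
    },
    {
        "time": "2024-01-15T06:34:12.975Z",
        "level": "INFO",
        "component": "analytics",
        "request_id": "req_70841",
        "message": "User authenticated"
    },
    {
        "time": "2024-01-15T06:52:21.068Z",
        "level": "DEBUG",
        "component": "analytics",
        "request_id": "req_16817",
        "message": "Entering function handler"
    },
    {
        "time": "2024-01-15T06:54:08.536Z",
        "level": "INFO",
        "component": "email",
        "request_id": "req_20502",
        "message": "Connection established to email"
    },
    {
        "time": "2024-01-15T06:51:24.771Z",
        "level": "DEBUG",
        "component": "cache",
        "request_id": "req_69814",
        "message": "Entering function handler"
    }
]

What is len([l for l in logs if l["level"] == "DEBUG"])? 2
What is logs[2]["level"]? "INFO"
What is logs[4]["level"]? "INFO"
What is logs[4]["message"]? "Connection established to email"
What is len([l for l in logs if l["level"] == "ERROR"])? 1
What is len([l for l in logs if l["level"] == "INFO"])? 2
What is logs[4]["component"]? "email"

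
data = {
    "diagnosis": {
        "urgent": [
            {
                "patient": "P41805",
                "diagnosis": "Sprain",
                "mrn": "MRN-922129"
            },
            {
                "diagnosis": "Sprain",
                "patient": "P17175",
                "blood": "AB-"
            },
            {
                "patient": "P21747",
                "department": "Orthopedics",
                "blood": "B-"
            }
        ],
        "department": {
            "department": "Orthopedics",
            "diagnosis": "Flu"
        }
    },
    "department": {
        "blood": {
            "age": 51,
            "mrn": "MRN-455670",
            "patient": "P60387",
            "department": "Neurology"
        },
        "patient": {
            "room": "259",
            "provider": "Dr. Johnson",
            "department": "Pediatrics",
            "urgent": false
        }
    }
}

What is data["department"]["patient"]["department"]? "Pediatrics"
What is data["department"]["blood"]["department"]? "Neurology"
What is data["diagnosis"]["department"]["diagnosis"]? "Flu"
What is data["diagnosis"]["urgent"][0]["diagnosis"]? "Sprain"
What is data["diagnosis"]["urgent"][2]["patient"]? "P21747"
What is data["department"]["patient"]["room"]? "259"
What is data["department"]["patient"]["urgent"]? False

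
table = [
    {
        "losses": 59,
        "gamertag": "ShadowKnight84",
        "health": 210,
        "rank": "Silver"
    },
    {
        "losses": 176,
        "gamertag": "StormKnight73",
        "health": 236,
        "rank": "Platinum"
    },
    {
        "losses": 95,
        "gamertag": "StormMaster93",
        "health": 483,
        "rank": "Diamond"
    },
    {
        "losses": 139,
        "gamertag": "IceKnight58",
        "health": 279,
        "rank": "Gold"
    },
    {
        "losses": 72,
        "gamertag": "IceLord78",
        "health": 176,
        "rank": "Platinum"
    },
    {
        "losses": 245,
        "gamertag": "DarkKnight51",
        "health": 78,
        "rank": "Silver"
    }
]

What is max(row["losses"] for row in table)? 245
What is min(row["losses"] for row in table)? 59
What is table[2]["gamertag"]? "StormMaster93"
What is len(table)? 6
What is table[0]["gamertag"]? "ShadowKnight84"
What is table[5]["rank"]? "Silver"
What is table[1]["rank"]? "Platinum"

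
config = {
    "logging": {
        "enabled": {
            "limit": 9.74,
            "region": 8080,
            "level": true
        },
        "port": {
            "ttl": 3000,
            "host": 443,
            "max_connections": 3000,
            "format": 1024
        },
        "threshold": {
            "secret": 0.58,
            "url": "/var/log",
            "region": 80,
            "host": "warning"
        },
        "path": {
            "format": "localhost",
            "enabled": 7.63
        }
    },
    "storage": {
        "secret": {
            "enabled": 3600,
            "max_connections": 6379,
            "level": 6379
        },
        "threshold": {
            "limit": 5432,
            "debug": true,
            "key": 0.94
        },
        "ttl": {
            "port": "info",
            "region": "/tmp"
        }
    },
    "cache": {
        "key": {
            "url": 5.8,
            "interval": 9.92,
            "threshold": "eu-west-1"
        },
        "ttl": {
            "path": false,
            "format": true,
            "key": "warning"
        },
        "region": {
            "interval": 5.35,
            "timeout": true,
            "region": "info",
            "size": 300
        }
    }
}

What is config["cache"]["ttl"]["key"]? "warning"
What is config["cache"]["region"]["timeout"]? True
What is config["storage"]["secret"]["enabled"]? 3600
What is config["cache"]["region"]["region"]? "info"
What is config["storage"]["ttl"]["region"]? "/tmp"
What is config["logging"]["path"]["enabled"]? 7.63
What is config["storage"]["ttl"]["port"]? "info"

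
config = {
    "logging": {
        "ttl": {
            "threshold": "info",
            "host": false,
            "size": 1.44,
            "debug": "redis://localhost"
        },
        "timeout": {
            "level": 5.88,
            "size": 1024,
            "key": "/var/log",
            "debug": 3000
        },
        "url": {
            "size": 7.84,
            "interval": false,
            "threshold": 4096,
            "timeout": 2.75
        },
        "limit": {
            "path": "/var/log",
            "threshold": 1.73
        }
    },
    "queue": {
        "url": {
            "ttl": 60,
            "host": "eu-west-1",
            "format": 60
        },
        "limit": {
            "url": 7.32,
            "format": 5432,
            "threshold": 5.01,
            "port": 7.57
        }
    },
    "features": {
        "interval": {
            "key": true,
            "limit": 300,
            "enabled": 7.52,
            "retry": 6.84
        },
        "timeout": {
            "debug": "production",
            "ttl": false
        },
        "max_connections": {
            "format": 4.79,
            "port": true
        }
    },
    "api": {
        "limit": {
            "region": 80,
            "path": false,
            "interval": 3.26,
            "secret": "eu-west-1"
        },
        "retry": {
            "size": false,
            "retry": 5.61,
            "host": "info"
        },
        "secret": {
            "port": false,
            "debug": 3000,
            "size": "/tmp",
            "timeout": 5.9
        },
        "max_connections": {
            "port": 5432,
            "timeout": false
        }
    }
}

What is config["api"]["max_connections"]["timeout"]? False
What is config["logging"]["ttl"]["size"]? 1.44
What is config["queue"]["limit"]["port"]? 7.57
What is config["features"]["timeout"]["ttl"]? False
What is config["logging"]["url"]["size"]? 7.84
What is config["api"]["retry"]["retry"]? 5.61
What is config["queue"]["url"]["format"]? 60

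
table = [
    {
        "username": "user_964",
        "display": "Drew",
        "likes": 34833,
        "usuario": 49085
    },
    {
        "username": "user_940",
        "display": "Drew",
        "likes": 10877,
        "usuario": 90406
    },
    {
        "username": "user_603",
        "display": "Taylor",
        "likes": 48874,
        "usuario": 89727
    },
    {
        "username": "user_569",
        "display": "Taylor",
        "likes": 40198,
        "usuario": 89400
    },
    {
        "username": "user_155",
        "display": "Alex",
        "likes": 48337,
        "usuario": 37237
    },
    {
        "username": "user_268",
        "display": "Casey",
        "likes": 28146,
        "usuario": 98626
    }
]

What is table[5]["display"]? "Casey"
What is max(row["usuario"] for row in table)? 98626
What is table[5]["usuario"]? 98626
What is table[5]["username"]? "user_268"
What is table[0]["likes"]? 34833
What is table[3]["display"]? "Taylor"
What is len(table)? 6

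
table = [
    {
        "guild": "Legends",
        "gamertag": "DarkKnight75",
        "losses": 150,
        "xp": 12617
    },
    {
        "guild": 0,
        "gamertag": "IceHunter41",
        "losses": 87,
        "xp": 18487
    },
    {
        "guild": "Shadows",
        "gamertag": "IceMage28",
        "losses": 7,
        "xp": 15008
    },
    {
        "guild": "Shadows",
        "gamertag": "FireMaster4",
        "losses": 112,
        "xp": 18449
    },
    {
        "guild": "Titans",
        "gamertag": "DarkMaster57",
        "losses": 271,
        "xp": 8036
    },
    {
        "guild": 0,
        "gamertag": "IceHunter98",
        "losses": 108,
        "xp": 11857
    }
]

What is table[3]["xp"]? 18449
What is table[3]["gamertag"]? "FireMaster4"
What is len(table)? 6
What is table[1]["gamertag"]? "IceHunter41"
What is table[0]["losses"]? 150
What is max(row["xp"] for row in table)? 18487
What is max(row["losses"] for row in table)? 271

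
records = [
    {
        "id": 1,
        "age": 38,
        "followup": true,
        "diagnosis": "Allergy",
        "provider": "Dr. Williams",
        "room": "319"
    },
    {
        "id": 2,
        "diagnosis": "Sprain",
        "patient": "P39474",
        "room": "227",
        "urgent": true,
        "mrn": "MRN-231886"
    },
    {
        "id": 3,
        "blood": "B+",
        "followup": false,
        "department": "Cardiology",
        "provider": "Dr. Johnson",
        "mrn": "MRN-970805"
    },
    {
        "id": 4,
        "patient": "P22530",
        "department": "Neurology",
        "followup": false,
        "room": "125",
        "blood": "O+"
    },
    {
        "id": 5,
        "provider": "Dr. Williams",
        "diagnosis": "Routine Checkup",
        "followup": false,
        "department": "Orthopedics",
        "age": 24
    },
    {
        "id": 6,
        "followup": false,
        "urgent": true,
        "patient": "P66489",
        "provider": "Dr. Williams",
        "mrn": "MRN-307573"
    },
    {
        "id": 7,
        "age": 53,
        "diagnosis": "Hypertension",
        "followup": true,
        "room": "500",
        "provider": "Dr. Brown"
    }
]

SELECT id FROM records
[1, 2, 3, 4, 5, 6, 7]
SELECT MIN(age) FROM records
24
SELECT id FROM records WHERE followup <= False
[3, 4, 5, 6]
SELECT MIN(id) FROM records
1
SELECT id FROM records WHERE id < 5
[1, 2, 3, 4]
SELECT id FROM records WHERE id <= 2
[1, 2]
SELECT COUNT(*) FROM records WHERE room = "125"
1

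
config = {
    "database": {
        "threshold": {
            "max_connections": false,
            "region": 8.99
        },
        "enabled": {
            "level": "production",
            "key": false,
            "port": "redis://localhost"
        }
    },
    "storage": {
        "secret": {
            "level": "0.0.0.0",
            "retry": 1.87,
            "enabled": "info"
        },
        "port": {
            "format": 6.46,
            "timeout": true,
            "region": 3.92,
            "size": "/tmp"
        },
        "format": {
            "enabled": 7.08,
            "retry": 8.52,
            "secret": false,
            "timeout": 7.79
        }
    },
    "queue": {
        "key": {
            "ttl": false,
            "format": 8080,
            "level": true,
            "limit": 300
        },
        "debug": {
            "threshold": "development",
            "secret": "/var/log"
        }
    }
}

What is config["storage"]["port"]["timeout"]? True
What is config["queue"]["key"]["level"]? True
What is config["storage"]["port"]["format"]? 6.46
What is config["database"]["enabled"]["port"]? "redis://localhost"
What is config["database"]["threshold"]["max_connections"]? False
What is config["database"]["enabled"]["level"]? "production"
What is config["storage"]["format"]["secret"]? False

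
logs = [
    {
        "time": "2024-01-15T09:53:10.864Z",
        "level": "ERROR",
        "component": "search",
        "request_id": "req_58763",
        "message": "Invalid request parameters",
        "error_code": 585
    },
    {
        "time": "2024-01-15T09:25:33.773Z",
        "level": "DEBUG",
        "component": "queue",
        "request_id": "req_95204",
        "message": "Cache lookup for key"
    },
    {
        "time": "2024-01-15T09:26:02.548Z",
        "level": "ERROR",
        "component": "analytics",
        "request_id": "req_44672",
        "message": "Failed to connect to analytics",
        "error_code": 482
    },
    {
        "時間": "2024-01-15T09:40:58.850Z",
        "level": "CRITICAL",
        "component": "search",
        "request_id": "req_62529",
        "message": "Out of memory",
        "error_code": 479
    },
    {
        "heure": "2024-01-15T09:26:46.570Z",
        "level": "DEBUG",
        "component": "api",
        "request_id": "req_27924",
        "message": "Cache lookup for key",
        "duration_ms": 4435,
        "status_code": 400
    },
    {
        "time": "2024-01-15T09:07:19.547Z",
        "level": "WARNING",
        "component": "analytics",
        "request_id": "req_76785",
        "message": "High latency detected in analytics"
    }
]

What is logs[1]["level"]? "DEBUG"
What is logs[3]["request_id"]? "req_62529"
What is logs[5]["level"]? "WARNING"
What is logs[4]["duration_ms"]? 4435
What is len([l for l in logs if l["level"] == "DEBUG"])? 2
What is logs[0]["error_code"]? 585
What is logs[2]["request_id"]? "req_44672"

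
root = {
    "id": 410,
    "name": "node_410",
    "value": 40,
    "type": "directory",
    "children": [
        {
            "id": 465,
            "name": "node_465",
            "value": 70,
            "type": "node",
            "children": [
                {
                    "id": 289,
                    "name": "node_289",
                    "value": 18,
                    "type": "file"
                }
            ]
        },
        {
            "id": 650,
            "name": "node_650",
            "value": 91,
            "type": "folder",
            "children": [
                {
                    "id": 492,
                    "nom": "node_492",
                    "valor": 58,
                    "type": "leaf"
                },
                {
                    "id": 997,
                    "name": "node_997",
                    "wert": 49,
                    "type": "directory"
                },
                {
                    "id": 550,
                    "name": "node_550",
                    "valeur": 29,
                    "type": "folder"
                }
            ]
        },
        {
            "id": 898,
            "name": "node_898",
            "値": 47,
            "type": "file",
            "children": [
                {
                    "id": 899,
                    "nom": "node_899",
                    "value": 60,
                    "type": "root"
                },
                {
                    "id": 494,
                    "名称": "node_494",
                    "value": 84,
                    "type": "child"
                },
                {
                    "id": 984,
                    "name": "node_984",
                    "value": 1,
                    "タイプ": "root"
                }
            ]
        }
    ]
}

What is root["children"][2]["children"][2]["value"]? 1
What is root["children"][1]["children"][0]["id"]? 492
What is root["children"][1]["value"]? 91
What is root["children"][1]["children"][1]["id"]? 997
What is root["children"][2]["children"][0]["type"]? "root"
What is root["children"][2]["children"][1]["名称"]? "node_494"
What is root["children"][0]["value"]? 70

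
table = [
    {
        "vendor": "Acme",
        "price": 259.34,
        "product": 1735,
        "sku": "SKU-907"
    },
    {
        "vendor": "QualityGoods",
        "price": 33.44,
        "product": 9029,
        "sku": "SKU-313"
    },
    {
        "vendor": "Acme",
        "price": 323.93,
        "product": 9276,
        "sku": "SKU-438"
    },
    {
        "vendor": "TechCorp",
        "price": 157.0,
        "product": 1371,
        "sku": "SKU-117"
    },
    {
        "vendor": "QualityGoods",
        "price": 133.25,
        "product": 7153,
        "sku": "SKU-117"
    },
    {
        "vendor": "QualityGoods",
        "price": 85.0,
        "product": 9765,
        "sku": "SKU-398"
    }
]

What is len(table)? 6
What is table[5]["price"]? 85.0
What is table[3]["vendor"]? "TechCorp"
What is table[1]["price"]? 33.44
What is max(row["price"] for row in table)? 323.93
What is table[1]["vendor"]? "QualityGoods"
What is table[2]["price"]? 323.93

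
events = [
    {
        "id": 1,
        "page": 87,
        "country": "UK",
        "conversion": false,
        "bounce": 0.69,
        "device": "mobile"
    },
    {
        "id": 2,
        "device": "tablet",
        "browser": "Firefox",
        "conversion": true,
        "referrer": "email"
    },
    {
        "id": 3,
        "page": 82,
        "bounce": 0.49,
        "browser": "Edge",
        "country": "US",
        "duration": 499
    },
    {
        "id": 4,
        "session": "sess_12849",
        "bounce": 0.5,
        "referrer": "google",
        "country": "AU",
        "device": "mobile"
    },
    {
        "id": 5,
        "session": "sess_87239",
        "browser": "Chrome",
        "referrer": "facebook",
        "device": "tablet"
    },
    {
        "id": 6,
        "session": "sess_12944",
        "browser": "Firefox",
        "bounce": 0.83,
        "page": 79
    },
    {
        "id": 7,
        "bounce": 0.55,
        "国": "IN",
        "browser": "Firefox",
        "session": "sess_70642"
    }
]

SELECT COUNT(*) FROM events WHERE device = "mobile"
2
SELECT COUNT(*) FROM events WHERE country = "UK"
1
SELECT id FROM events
[1, 2, 3, 4, 5, 6, 7]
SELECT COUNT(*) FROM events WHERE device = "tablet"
2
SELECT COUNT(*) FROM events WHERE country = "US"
1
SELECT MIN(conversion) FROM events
False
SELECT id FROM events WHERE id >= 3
[3, 4, 5, 6, 7]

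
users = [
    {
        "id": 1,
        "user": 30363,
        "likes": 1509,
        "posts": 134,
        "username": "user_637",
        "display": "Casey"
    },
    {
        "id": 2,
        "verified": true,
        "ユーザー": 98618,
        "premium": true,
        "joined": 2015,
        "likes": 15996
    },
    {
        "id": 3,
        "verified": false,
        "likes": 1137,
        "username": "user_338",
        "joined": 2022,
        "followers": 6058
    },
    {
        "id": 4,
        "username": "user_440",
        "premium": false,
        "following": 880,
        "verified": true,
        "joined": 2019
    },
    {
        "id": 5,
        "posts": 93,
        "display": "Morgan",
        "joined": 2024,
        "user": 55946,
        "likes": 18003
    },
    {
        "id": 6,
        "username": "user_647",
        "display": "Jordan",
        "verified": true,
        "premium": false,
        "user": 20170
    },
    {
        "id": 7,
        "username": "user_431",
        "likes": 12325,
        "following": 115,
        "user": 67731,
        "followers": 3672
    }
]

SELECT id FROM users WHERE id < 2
[1]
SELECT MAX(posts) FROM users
134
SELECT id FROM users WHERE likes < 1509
[3]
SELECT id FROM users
[1, 2, 3, 4, 5, 6, 7]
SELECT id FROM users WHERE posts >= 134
[1]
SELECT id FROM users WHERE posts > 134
[]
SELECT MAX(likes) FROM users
18003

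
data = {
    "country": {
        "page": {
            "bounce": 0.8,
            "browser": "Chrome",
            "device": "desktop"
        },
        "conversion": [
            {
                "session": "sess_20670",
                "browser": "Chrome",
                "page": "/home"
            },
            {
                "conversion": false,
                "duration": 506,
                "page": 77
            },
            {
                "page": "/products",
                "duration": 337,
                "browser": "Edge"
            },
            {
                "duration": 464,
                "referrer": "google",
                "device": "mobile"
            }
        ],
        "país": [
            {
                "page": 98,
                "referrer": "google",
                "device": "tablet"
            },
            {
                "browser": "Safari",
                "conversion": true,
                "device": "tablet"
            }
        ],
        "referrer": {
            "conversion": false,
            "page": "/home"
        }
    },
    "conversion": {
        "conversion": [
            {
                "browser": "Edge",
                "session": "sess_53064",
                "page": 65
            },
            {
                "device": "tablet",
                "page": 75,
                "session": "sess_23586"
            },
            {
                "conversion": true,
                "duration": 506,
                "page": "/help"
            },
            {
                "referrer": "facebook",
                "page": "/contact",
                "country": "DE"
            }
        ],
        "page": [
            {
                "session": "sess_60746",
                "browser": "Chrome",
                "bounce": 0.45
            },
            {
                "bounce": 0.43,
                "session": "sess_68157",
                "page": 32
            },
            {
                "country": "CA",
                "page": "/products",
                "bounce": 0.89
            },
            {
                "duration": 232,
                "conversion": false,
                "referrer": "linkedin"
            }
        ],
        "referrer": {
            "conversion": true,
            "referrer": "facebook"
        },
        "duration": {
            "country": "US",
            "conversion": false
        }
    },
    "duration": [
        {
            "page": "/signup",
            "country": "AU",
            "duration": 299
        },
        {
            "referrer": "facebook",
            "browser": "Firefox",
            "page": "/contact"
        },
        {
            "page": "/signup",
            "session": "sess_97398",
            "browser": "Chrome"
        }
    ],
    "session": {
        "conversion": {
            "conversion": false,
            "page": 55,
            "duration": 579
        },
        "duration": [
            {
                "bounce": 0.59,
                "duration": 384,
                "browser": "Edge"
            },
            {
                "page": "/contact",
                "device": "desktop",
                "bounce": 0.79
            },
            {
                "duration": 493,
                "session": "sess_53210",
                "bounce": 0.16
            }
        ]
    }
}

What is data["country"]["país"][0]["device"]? "tablet"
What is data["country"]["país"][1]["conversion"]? True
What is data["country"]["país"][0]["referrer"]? "google"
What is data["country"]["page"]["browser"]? "Chrome"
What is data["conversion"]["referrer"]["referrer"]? "facebook"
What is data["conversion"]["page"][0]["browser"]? "Chrome"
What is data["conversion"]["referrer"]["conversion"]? True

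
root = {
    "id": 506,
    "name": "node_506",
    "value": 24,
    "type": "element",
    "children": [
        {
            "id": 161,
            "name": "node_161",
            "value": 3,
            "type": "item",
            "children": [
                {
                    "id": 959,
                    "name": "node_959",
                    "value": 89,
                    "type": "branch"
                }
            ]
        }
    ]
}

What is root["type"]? "element"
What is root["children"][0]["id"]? 161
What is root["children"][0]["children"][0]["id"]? 959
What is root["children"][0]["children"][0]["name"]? "node_959"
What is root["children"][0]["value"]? 3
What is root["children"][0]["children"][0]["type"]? "branch"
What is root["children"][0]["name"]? "node_161"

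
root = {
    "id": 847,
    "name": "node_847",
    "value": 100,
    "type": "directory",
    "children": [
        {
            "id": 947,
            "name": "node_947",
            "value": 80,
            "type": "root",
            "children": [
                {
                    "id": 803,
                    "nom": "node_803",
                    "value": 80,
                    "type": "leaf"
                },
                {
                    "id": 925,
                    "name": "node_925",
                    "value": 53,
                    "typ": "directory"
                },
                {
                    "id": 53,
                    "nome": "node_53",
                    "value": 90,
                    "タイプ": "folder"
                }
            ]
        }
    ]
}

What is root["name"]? "node_847"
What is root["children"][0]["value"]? 80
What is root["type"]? "directory"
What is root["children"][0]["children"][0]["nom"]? "node_803"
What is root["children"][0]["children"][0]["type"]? "leaf"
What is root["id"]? 847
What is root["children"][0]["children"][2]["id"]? 53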